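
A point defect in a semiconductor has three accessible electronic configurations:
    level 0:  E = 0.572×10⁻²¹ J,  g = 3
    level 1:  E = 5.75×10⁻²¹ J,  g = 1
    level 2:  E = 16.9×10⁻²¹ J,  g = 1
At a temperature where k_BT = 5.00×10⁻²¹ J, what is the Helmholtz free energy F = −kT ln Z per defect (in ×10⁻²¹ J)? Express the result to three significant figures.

-5.54 ×10⁻²¹ J

Eᵢ/kT = 0.11440, 1.1500, 3.3800.
Z = Σ gᵢe^(−Eᵢ/kT) = 3·e^(−0.11440) + 1·e^(−1.1500) + 1·e^(−3.3800) = 2.6757 + 0.31664 + 0.034047 = 3.0264.
F = −kT ln Z = −5.00 × ln(3.0264) = −5.00 × 1.1074 = -5.54 ×10⁻²¹ J.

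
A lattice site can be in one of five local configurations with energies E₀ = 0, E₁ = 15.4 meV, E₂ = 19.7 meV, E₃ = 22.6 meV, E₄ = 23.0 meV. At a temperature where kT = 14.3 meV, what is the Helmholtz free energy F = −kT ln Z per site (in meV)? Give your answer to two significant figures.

-9.9 meV

Eᵢ/kT = 0, 1.077, 1.378, 1.580, 1.608.
Z = Σ e^(−Eᵢ/kT) = e^(−0) + e^(−1.077) + e^(−1.378) + e^(−1.580) + e^(−1.608) = 1.000 + 0.3406 + 0.2521 + 0.2060 + 0.2003 = 1.999.
F = −kT ln Z = −14.3 × ln(1.999) = −14.3 × 0.6926 = -9.9 meV.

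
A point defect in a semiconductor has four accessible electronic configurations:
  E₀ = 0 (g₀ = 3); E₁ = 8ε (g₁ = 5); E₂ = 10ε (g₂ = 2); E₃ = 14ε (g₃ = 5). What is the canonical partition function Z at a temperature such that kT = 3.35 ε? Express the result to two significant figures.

Eᵢ/kT = 0, 2.388, 2.985, 4.179.
Z = Σ gᵢe^(−Eᵢ/kT) = 3·e^(−0) + 5·e^(−2.388) + 2·e^(−2.985) + 5·e^(−4.179) = 3.000 + 0.4591 + 0.1011 + 0.07657 = 3.637.

Z = 3.6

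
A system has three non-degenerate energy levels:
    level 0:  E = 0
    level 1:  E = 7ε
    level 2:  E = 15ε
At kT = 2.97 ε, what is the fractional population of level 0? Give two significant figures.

0.91

Eᵢ/kT = 0, 2.357, 5.051.
Z = Σ e^(−Eᵢ/kT) = e^(−0) + e^(−2.357) + e^(−5.051) = 1.000 + 0.09470 + 0.006403 = 1.101.
P₀ = e^(−E₀/kT) / Z = 1.000/1.101 = 0.91.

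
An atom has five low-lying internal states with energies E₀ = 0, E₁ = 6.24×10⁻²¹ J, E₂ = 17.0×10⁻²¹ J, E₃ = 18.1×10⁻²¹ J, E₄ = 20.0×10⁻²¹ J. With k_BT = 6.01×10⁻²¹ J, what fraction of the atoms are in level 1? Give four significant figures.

Eᵢ/kT = 0, 1.03827, 2.82862, 3.01165, 3.32779.
Z = Σ e^(−Eᵢ/kT) = e^(−0) + e^(−1.03827) + e^(−2.82862) + e^(−3.01165) + e^(−3.32779) = 1.00000 + 0.354067 + 0.0590943 + 0.0492104 + 0.0358723 = 1.49824.
P₁ = e^(−E₁/kT) / Z = 0.354067/1.49824 = 0.2363.

0.2363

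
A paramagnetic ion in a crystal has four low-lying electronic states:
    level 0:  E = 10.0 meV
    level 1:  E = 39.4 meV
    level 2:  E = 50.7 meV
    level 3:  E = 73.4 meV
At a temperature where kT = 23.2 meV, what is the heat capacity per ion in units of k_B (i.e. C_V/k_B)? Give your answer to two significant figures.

Eᵢ/kT = 0.4310, 1.698, 2.185, 3.164.
Z = Σ e^(−Eᵢ/kT) = e^(−0.4310) + e^(−1.698) + e^(−2.185) + e^(−3.164) = 0.6499 + 0.1830 + 0.1125 + 0.04226 = 0.9877.
⟨E⟩ = 22.80 meV, ⟨E²⟩ = 876.7 meV².
C_V/k_B = (⟨E²⟩ − ⟨E⟩²)/(kT)² = (876.7 − 519.8)/538.2 = 0.66.

0.66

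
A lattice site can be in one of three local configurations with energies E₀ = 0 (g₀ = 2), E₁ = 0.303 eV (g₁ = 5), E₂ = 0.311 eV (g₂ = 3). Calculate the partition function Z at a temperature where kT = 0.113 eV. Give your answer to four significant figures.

Eᵢ/kT = 0, 2.68142, 2.75221.
Z = Σ gᵢe^(−Eᵢ/kT) = 2·e^(−0) + 5·e^(−2.68142) + 3·e^(−2.75221) = 2.00000 + 0.342329 + 0.191360 = 2.53369.

Z = 2.534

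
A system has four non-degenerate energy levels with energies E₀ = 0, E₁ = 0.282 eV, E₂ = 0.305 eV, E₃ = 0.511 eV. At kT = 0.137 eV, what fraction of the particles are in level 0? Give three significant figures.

0.794

Eᵢ/kT = 0, 2.0584, 2.2263, 3.7299.
Z = Σ e^(−Eᵢ/kT) = e^(−0) + e^(−2.0584) + e^(−2.2263) + e^(−3.7299) = 1.0000 + 0.12766 + 0.10793 + 0.023995 = 1.2596.
P₀ = e^(−E₀/kT) / Z = 1.0000/1.2596 = 0.794.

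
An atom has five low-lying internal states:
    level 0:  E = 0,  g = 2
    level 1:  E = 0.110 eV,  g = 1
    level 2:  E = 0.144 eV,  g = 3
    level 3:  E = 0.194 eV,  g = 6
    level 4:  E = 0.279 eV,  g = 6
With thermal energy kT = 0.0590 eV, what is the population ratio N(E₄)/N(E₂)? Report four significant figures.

n₄/n₂ = (g₄/g₂) exp[−(E₄−E₂)/kT] = (6/3) × exp(−(0.135 eV)/(0.0590 eV)) = (6/3) × exp(-2.28814) = 0.2029.

0.2029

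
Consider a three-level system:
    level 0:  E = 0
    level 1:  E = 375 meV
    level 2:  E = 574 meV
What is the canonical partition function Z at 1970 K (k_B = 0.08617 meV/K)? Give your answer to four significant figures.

k_BT = 0.08617 × 1970 K = 169.755 meV.
Eᵢ/kT = 0, 2.20907, 3.38134.
Z = Σ e^(−Eᵢ/kT) = e^(−0) + e^(−2.20907) + e^(−3.38134) = 1.00000 + 0.109803 + 0.0340019 = 1.14380.

Z = 1.144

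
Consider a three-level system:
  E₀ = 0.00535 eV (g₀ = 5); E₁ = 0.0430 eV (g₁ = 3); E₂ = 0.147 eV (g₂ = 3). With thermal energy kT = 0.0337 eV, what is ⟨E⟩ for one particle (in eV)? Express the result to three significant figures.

0.0125 eV

Eᵢ/kT = 0.15875, 1.2760, 4.3620.
Z = Σ gᵢe^(−Eᵢ/kT) = 5·e^(−0.15875) + 3·e^(−1.2760) + 3·e^(−4.3620) = 4.2660 + 0.83746 + 0.038259 = 5.1417.
⟨E⟩ = Σ Eᵢ gᵢe^(−Eᵢ/kT) / Z = (0.00535·4.2660 + 0.0430·0.83746 + 0.147·0.038259) / 5.1417 = 0.0125 eV.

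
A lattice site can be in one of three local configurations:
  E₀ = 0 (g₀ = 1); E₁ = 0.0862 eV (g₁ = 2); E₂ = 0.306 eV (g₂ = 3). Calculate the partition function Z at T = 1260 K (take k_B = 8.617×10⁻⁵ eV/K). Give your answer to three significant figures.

k_BT = 8.617×10⁻⁵ × 1260 K = 0.10857 eV.
Eᵢ/kT = 0, 0.79396, 2.8185.
Z = Σ gᵢe^(−Eᵢ/kT) = 1·e^(−0) + 2·e^(−0.79396) + 3·e^(−2.8185) = 1.0000 + 0.90410 + 0.17909 = 2.0832.

Z = 2.08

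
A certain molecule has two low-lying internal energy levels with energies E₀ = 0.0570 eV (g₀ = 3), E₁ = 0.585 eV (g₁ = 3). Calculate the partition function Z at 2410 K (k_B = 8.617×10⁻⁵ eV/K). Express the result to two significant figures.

k_BT = 8.617×10⁻⁵ × 2410 K = 0.2077 eV.
Eᵢ/kT = 0.2744, 2.817.
Z = Σ gᵢe^(−Eᵢ/kT) = 3·e^(−0.2744) + 3·e^(−2.817) = 2.280 + 0.1794 = 2.459.

Z = 2.5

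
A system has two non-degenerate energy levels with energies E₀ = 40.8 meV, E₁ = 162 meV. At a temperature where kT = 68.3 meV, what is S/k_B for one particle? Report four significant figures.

0.4139

Eᵢ/kT = 0.597365, 2.37189.
Z = Σ e^(−Eᵢ/kT) = e^(−0.597365) + e^(−2.37189) = 0.550260 + 0.0933042 = 0.643564.
⟨E⟩ = Σ EᵢPᵢ = 58.3716 meV.
S/k_B = ln Z + ⟨E⟩/kT = ln(0.643564) + 58.3716/68.3 = -0.440734 + 0.854635 = 0.4139.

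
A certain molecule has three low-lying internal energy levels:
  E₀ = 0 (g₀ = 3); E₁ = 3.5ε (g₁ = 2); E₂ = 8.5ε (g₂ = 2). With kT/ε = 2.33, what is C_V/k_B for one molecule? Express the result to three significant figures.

0.425

Eᵢ/kT = 0, 1.5021, 3.6481.
Z = Σ gᵢe^(−Eᵢ/kT) = 3·e^(−0) + 2·e^(−1.5021) + 2·e^(−3.6481) = 3.0000 + 0.44532 + 0.052081 = 3.4974.
⟨E⟩ = 0.57223 ε, ⟨E²⟩ = 2.6357 ε².
C_V/k_B = (⟨E²⟩ − ⟨E⟩²)/(kT)² = (2.6357 − 0.32745)/5.4289 = 0.425.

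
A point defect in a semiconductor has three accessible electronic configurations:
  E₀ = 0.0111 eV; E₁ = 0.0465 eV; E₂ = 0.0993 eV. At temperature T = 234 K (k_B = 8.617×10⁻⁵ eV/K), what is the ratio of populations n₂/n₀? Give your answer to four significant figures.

0.01260

k_BT = 8.617×10⁻⁵ × 234 K = 0.0201638 eV.
n₂/n₀ = exp[−(E₂−E₀)/kT] = exp(−(0.0882 eV)/(0.0201638 eV)) = exp(-4.37418) = 0.01260.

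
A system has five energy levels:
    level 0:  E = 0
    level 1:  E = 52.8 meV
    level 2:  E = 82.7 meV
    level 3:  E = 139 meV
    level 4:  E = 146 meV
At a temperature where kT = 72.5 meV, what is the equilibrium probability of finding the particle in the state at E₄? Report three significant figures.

Eᵢ/kT = 0, 0.72828, 1.1407, 1.9172, 2.0138.
Z = Σ e^(−Eᵢ/kT) = e^(−0) + e^(−0.72828) + e^(−1.1407) + e^(−1.9172) + e^(−2.0138) = 1.0000 + 0.48274 + 0.31960 + 0.14702 + 0.13348 = 2.0828.
P₄ = e^(−E₄/kT) / Z = 0.13348/2.0828 = 0.0641.

0.0641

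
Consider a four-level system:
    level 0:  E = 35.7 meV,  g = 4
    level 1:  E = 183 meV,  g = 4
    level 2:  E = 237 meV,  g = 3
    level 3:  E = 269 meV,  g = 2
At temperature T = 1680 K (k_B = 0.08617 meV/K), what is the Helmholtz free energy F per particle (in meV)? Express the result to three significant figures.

-237 meV

k_BT = 0.08617 × 1680 K = 144.77 meV.
Eᵢ/kT = 0.24660, 1.2641, 1.6371, 1.8581.
Z = Σ gᵢe^(−Eᵢ/kT) = 4·e^(−0.24660) + 4·e^(−1.2641) + 3·e^(−1.6371) + 2·e^(−1.8581) = 3.1258 + 1.1300 + 0.58363 + 0.31194 = 5.1514.
F = −kT ln Z = −144.77 × ln(5.1514) = −144.77 × 1.6393 = -237 meV.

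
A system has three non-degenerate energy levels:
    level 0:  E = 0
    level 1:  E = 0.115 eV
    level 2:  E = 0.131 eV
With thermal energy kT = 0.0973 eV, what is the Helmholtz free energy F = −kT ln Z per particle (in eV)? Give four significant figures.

-0.04370 eV

Eᵢ/kT = 0, 1.18191, 1.34635.
Z = Σ e^(−Eᵢ/kT) = e^(−0) + e^(−1.18191) + e^(−1.34635) = 1.00000 + 0.306692 + 0.260188 = 1.56688.
F = −kT ln Z = −0.0973 × ln(1.56688) = −0.0973 × 0.449086 = -0.04370 eV.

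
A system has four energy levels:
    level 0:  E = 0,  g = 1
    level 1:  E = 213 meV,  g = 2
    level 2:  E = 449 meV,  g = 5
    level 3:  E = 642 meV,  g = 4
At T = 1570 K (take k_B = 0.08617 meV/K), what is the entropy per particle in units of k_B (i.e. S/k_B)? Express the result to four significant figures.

1.358

k_BT = 0.08617 × 1570 K = 135.287 meV.
Eᵢ/kT = 0, 1.57443, 3.31887, 4.74547.
Z = Σ gᵢe^(−Eᵢ/kT) = 1·e^(−0) + 2·e^(−1.57443) + 5·e^(−3.31887) + 4·e^(−4.74547) = 1.00000 + 0.414251 + 0.180969 + 0.0347639 = 1.62998.
⟨E⟩ = Σ EᵢPᵢ = 117.676 meV.
S/k_B = ln Z + ⟨E⟩/kT = ln(1.62998) + 117.676/135.287 = 0.488568 + 0.869825 = 1.358.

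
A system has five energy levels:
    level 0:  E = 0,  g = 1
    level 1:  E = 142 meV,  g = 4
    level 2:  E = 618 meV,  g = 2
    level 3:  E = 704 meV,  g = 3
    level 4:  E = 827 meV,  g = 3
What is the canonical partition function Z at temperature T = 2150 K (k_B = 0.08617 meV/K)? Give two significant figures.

k_BT = 0.08617 × 2150 K = 185.3 meV.
Eᵢ/kT = 0, 0.7663, 3.335, 3.799, 4.463.
Z = Σ gᵢe^(−Eᵢ/kT) = 1·e^(−0) + 4·e^(−0.7663) + 2·e^(−3.335) + 3·e^(−3.799) + 3·e^(−4.463) = 1.000 + 1.859 + 0.07123 + 0.06718 + 0.03458 = 3.032.

Z = 3.0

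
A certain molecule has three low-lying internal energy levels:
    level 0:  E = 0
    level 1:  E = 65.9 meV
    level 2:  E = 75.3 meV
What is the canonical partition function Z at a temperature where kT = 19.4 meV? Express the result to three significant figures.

Z = 1.05

Eᵢ/kT = 0, 3.3969, 3.8814.
Z = Σ e^(−Eᵢ/kT) = e^(−0) + e^(−3.3969) + e^(−3.8814) = 1.0000 + 0.033477 + 0.020622 = 1.0541.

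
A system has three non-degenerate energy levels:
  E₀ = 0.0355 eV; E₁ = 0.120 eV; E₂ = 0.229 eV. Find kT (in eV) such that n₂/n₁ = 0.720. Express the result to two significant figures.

0.33 eV

n₂/n₁ = exp[−(E₂−E₁)/kT] = 0.720.
⇒ (E₂−E₁)/kT = ln(1/0.720) = ln(1.389) = 0.3286.
kT = 0.109 eV / 0.3286 = 0.33 eV.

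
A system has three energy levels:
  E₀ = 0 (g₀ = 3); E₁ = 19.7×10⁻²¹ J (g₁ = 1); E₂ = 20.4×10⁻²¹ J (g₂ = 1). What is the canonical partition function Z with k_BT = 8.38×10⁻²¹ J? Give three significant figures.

Eᵢ/kT = 0, 2.3508, 2.4344.
Z = Σ gᵢe^(−Eᵢ/kT) = 3·e^(−0) + 1·e^(−2.3508) + 1·e^(−2.4344) = 3.0000 + 0.095293 + 0.087650 = 3.1829.

Z = 3.18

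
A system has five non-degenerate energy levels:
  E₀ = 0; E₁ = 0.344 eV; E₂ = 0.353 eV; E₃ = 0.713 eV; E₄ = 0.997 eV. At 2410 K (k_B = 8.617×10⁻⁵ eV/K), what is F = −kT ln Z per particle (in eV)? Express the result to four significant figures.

-0.07195 eV

k_BT = 8.617×10⁻⁵ × 2410 K = 0.207670 eV.
Eᵢ/kT = 0, 1.65647, 1.69981, 3.43333, 4.80089.
Z = Σ e^(−Eᵢ/kT) = e^(−0) + e^(−1.65647) + e^(−1.69981) + e^(−3.43333) + e^(−4.80089) = 1.00000 + 0.190811 + 0.182718 + 0.0322793 + 0.00822243 = 1.41403.
F = −kT ln Z = −0.207670 × ln(1.41403) = −0.207670 × 0.346444 = -0.07195 eV.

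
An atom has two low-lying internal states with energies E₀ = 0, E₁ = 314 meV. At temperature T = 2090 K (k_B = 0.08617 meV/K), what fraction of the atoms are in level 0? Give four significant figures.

k_BT = 0.08617 × 2090 K = 180.095 meV.
Eᵢ/kT = 0, 1.74352.
Z = Σ e^(−Eᵢ/kT) = e^(−0) + e^(−1.74352) = 1.00000 + 0.174904 = 1.17490.
P₀ = e^(−E₀/kT) / Z = 1.00000/1.17490 = 0.8511.

0.8511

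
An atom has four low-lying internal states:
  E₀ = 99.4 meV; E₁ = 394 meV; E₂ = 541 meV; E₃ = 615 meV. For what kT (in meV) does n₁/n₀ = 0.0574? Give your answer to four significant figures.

n₁/n₀ = exp[−(E₁−E₀)/kT] = 0.0574.
⇒ (E₁−E₀)/kT = ln(1/0.0574) = ln(17.4216) = 2.85771.
kT = 294.6 meV / 2.85771 = 103.1 meV.

103.1 meV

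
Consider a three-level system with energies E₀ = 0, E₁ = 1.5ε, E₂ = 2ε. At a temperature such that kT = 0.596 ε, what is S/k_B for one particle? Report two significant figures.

0.40

Eᵢ/kT = 0, 2.517, 3.356.
Z = Σ e^(−Eᵢ/kT) = e^(−0) + e^(−2.517) + e^(−3.356) = 1.000 + 0.08070 + 0.03487 = 1.116.
⟨E⟩ = Σ EᵢPᵢ = 0.1710 ε.
S/k_B = ln Z + ⟨E⟩/kT = ln(1.116) + 0.1710/0.596 = 0.1098 + 0.2869 = 0.40.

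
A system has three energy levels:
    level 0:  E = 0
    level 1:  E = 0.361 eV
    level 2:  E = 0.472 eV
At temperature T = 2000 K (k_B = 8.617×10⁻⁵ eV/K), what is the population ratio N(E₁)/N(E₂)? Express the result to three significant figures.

1.90

k_BT = 8.617×10⁻⁵ × 2000 K = 0.17234 eV.
n₁/n₂ = exp[−(E₁−E₂)/kT] = exp(−(-0.111 eV)/(0.17234 eV)) = exp(0.64408) = 1.90.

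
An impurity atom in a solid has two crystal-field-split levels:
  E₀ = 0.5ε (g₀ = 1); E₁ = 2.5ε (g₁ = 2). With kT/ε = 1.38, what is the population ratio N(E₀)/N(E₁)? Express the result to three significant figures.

n₀/n₁ = (g₀/g₁) exp[−(E₀−E₁)/kT] = (1/2) × exp(−(-2.0ε)/(1.38ε)) = (1/2) × exp(1.4493) = 2.13.

2.13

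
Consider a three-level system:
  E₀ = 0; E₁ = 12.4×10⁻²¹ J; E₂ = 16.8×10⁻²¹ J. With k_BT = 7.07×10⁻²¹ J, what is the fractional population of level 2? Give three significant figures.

Eᵢ/kT = 0, 1.7539, 2.3762.
Z = Σ e^(−Eᵢ/kT) = e^(−0) + e^(−1.7539) + e^(−2.3762) = 1.0000 + 0.17310 + 0.092903 = 1.2660.
P₂ = e^(−E₂/kT) / Z = 0.092903/1.2660 = 0.0734.

0.0734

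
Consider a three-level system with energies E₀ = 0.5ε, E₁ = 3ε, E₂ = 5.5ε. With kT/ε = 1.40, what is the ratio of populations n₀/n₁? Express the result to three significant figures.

n₀/n₁ = exp[−(E₀−E₁)/kT] = exp(−(-2.5ε)/(1.40ε)) = exp(1.7857) = 5.96.

5.96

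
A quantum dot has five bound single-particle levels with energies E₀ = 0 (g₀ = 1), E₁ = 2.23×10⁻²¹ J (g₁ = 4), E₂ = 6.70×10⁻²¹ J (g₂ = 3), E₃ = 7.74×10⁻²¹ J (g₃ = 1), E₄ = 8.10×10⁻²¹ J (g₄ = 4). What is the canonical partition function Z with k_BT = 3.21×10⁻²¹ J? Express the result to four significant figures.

Eᵢ/kT = 0, 0.694704, 2.08723, 2.41121, 2.52336.
Z = Σ gᵢe^(−Eᵢ/kT) = 1·e^(−0) + 4·e^(−0.694704) + 3·e^(−2.08723) + 1·e^(−2.41121) + 4·e^(−2.52336) = 1.00000 + 1.99689 + 0.372091 + 0.0897067 + 0.320759 = 3.77945.

Z = 3.779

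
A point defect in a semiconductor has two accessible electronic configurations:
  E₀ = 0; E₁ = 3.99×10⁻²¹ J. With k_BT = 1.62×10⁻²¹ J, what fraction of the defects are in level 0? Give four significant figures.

0.9215

Eᵢ/kT = 0, 2.46296.
Z = Σ e^(−Eᵢ/kT) = e^(−0) + e^(−2.46296) = 1.00000 + 0.0851824 = 1.08518.
P₀ = e^(−E₀/kT) / Z = 1.00000/1.08518 = 0.9215.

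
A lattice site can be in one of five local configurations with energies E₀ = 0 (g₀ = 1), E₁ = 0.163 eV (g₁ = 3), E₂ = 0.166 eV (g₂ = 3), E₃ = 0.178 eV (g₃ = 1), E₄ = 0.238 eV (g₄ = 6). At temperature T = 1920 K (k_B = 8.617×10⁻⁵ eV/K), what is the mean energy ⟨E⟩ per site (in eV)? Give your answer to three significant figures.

0.153 eV

k_BT = 8.617×10⁻⁵ × 1920 K = 0.16545 eV.
Eᵢ/kT = 0, 0.98519, 1.0033, 1.0759, 1.4385.
Z = Σ gᵢe^(−Eᵢ/kT) = 1·e^(−0) + 3·e^(−0.98519) + 3·e^(−1.0033) + 1·e^(−1.0759) + 6·e^(−1.4385) = 1.0000 + 1.1201 + 1.1000 + 0.34099 + 1.4237 = 4.9848.
⟨E⟩ = Σ Eᵢ gᵢe^(−Eᵢ/kT) / Z = (0·1.0000 + 0.163·1.1201 + 0.166·1.1000 + 0.178·0.34099 + 0.238·1.4237) / 4.9848 = 0.153 eV.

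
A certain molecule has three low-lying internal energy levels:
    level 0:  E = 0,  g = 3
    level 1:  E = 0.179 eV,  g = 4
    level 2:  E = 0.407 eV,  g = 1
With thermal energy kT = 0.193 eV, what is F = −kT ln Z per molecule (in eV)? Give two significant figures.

-0.30 eV

Eᵢ/kT = 0, 0.9275, 2.109.
Z = Σ gᵢe^(−Eᵢ/kT) = 3·e^(−0) + 4·e^(−0.9275) + 1·e^(−2.109) = 3.000 + 1.582 + 0.1214 = 4.703.
F = −kT ln Z = −0.193 × ln(4.703) = −0.193 × 1.548 = -0.30 eV.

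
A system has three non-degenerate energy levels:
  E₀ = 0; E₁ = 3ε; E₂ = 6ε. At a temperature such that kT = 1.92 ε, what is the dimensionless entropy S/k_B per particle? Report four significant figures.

0.5968

Eᵢ/kT = 0, 1.56250, 3.12500.
Z = Σ e^(−Eᵢ/kT) = e^(−0) + e^(−1.56250) + e^(−3.12500) = 1.00000 + 0.209611 + 0.0439369 = 1.25355.
⟨E⟩ = Σ EᵢPᵢ = 0.711942 ε.
S/k_B = ln Z + ⟨E⟩/kT = ln(1.25355) + 0.711942/1.92 = 0.225980 + 0.370803 = 0.5968.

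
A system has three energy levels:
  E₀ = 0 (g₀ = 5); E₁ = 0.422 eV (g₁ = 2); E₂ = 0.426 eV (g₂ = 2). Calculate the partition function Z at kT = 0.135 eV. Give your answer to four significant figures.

Z = 5.173

Eᵢ/kT = 0, 3.12593, 3.15556.
Z = Σ gᵢe^(−Eᵢ/kT) = 5·e^(−0) + 2·e^(−3.12593) + 2·e^(−3.15556) = 5.00000 + 0.0877922 + 0.0852291 = 5.17302.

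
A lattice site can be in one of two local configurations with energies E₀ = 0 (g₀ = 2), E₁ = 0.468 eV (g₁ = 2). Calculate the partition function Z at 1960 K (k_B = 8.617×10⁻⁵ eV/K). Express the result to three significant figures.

Z = 2.13

k_BT = 8.617×10⁻⁵ × 1960 K = 0.16889 eV.
Eᵢ/kT = 0, 2.7710.
Z = Σ gᵢe^(−Eᵢ/kT) = 2·e^(−0) + 2·e^(−2.7710) = 2.0000 + 0.12520 = 2.1252.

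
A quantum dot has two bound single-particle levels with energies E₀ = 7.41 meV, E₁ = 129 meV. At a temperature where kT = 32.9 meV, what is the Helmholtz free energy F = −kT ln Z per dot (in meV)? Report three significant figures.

Eᵢ/kT = 0.22523, 3.9210.
Z = Σ e^(−Eᵢ/kT) = e^(−0.22523) + e^(−3.9210) = 0.79833 + 0.019821 = 0.81815.
F = −kT ln Z = −32.9 × ln(0.81815) = −32.9 × -0.20071 = 6.60 meV.

6.60 meV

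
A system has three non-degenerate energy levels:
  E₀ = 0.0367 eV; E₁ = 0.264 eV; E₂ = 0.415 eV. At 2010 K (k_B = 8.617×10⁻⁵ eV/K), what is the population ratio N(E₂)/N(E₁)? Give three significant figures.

k_BT = 8.617×10⁻⁵ × 2010 K = 0.17320 eV.
n₂/n₁ = exp[−(E₂−E₁)/kT] = exp(−(0.151 eV)/(0.17320 eV)) = exp(-0.87182) = 0.418.

0.418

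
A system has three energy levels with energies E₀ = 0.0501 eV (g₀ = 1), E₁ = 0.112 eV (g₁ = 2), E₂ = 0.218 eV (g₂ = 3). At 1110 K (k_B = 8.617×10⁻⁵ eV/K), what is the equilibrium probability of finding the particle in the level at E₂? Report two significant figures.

0.20

k_BT = 8.617×10⁻⁵ × 1110 K = 0.09565 eV.
Eᵢ/kT = 0.5238, 1.171, 2.279.
Z = Σ gᵢe^(−Eᵢ/kT) = 1·e^(−0.5238) + 2·e^(−1.171) + 3·e^(−2.279) = 0.5923 + 0.6201 + 0.3072 = 1.520.
P₂ = g₂ e^(−E₂/kT) / Z = 0.3072/1.520 = 0.20.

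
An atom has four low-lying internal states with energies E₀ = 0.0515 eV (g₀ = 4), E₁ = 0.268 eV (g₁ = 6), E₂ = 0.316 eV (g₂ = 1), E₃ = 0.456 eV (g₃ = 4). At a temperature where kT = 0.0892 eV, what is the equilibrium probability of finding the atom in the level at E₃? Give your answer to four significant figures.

0.009281

Eᵢ/kT = 0.577354, 3.00448, 3.54260, 5.11211.
Z = Σ gᵢe^(−Eᵢ/kT) = 4·e^(−0.577354) + 6·e^(−3.00448) + 1·e^(−3.54260) + 4·e^(−5.11211) = 2.24553 + 0.297387 + 0.0289380 + 0.0240934 = 2.59595.
P₃ = g₃ e^(−E₃/kT) / Z = 0.0240934/2.59595 = 0.009281.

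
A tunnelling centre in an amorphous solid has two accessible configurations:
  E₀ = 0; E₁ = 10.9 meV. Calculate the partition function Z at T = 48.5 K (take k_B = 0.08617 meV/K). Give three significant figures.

Z = 1.07

k_BT = 0.08617 × 48.5 K = 4.1792 meV.
Eᵢ/kT = 0, 2.6082.
Z = Σ e^(−Eᵢ/kT) = e^(−0) + e^(−2.6082) = 1.0000 + 0.073667 = 1.0737.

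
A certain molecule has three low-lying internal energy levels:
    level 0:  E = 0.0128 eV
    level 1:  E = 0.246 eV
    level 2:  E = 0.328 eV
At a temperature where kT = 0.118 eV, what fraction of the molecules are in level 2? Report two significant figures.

Eᵢ/kT = 0.1085, 2.085, 2.780.
Z = Σ e^(−Eᵢ/kT) = e^(−0.1085) + e^(−2.085) + e^(−2.780) = 0.8972 + 0.1243 + 0.06204 = 1.084.
P₂ = e^(−E₂/kT) / Z = 0.06204/1.084 = 0.057.

0.057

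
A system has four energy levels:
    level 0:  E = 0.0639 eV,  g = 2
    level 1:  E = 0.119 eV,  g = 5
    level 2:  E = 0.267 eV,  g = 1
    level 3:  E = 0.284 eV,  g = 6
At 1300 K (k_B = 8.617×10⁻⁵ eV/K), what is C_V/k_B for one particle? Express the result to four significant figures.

0.4218

k_BT = 8.617×10⁻⁵ × 1300 K = 0.112021 eV.
Eᵢ/kT = 0.570429, 1.06230, 2.38348, 2.53524.
Z = Σ gᵢe^(−Eᵢ/kT) = 2·e^(−0.570429) + 5·e^(−1.06230) + 1·e^(−2.38348) + 6·e^(−2.53524) = 1.13057 + 1.72830 + 0.0922291 + 0.475456 = 3.42656.
⟨E⟩ = 0.127698 eV, ⟨E²⟩ = 0.0216001 eV².
C_V/k_B = (⟨E²⟩ − ⟨E⟩²)/(kT)² = (0.0216001 − 0.0163068)/0.0125487 = 0.4218.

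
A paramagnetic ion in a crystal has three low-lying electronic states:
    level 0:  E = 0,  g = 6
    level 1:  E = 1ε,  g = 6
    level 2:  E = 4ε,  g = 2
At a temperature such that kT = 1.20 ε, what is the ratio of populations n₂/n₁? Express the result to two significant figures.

0.027

n₂/n₁ = (g₂/g₁) exp[−(E₂−E₁)/kT] = (2/6) × exp(−(3ε)/(1.20ε)) = (2/6) × exp(-2.500) = 0.027.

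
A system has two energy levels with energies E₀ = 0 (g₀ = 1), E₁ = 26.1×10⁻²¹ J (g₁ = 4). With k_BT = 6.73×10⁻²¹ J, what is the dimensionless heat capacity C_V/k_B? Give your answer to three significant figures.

1.06

Eᵢ/kT = 0, 3.8782.
Z = Σ gᵢe^(−Eᵢ/kT) = 1·e^(−0) + 4·e^(−3.8782) = 1.0000 + 0.082752 = 1.0828.
⟨E⟩ = 1.9947, ⟨E²⟩ = 52.061.
C_V/k_B = (⟨E²⟩ − ⟨E⟩²)/(kT)² = (52.061 − 3.9788)/45.293 = 1.06.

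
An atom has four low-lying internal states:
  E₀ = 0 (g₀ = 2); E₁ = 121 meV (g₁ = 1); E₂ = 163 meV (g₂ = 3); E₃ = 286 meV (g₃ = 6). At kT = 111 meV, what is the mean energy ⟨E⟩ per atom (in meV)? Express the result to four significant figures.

81.46 meV

Eᵢ/kT = 0, 1.09009, 1.46847, 2.57658.
Z = Σ gᵢe^(−Eᵢ/kT) = 2·e^(−0) + 1·e^(−1.09009) + 3·e^(−1.46847) + 6·e^(−2.57658) = 2.00000 + 0.336186 + 0.690833 + 0.456202 = 3.48322.
⟨E⟩ = Σ Eᵢ gᵢe^(−Eᵢ/kT) / Z = (0·2.00000 + 121·0.336186 + 163·0.690833 + 286·0.456202) / 3.48322 = 81.46 meV.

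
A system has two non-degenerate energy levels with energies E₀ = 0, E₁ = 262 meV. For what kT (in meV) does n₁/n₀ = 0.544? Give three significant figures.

n₁/n₀ = exp[−(E₁−E₀)/kT] = 0.544.
⇒ (E₁−E₀)/kT = ln(1/0.544) = ln(1.8382) = 0.60879.
kT = 262 meV / 0.60879 = 430 meV.

430 meV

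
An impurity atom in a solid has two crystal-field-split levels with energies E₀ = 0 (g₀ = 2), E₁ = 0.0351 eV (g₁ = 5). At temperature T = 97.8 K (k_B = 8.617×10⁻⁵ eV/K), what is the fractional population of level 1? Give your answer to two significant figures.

0.037

k_BT = 8.617×10⁻⁵ × 97.8 K = 0.008427 eV.
Eᵢ/kT = 0, 4.165.
Z = Σ gᵢe^(−Eᵢ/kT) = 2·e^(−0) + 5·e^(−4.165) = 2.000 + 0.07765 = 2.078.
P₁ = g₁ e^(−E₁/kT) / Z = 0.07765/2.078 = 0.037.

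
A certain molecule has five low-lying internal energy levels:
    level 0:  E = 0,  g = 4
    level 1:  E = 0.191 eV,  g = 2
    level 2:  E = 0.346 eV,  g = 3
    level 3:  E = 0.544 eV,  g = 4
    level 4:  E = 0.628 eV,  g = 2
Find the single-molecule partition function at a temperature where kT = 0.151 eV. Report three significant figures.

Z = 5.01

Eᵢ/kT = 0, 1.2649, 2.2914, 3.6026, 4.1589.
Z = Σ gᵢe^(−Eᵢ/kT) = 4·e^(−0) + 2·e^(−1.2649) + 3·e^(−2.2914) + 4·e^(−3.6026) + 2·e^(−4.1589) = 4.0000 + 0.56454 + 0.30337 + 0.10901 + 0.031249 = 5.0082.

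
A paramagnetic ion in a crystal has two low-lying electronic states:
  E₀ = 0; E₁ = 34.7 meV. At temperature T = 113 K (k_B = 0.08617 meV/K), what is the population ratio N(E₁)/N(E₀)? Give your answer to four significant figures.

k_BT = 0.08617 × 113 K = 9.73721 meV.
n₁/n₀ = exp[−(E₁−E₀)/kT] = exp(−(34.7 meV)/(9.73721 meV)) = exp(-3.56365) = 0.02834.

0.02834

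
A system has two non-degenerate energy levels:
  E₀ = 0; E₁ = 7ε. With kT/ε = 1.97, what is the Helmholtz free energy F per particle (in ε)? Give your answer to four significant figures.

Eᵢ/kT = 0, 3.55330.
Z = Σ e^(−Eᵢ/kT) = e^(−0) + e^(−3.55330) = 1.00000 + 0.0286300 = 1.02863.
F = −kT ln Z = −1.97 × ln(1.02863) = −1.97 × 0.0282278 = -0.05561 ε.

-0.05561 ε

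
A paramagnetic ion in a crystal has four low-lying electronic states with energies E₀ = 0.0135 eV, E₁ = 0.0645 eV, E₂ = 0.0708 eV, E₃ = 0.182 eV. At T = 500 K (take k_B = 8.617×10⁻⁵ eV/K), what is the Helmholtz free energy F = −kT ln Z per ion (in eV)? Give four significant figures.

k_BT = 8.617×10⁻⁵ × 500 K = 0.0430850 eV.
Eᵢ/kT = 0.313334, 1.49704, 1.64326, 4.22421.
Z = Σ e^(−Eᵢ/kT) = e^(−0.313334) + e^(−1.49704) + e^(−1.64326) + e^(−4.22421) = 0.731006 + 0.223792 + 0.193349 + 0.0146369 = 1.16278.
F = −kT ln Z = −0.0430850 × ln(1.16278) = −0.0430850 × 0.150814 = -0.006498 eV.

-0.006498 eV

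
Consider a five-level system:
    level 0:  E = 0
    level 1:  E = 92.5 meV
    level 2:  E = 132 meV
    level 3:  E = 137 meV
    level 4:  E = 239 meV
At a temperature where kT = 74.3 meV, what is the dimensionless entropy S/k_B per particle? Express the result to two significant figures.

Eᵢ/kT = 0, 1.245, 1.777, 1.844, 3.217.
Z = Σ e^(−Eᵢ/kT) = e^(−0) + e^(−1.245) + e^(−1.777) + e^(−1.844) + e^(−3.217) = 1.000 + 0.2879 + 0.1691 + 0.1582 + 0.04008 = 1.655.
⟨E⟩ = Σ EᵢPᵢ = 48.46 meV.
S/k_B = ln Z + ⟨E⟩/kT = ln(1.655) + 48.46/74.3 = 0.5038 + 0.6522 = 1.2.

1.2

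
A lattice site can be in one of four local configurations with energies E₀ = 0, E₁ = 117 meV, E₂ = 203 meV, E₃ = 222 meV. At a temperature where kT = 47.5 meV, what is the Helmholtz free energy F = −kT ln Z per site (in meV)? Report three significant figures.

Eᵢ/kT = 0, 2.4632, 4.2737, 4.6737.
Z = Σ e^(−Eᵢ/kT) = e^(−0) + e^(−2.4632) + e^(−4.2737) + e^(−4.6737) = 1.0000 + 0.085162 + 0.013930 + 0.0093377 = 1.1084.
F = −kT ln Z = −47.5 × ln(1.1084) = −47.5 × 0.10292 = -4.89 meV.

-4.89 meV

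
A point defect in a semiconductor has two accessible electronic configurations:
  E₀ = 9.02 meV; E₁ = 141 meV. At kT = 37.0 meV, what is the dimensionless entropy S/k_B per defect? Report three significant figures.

0.126

Eᵢ/kT = 0.24378, 3.8108.
Z = Σ e^(−Eᵢ/kT) = e^(−0.24378) + e^(−3.8108) = 0.78366 + 0.022130 = 0.80579.
⟨E⟩ = Σ EᵢPᵢ = 12.645 meV.
S/k_B = ln Z + ⟨E⟩/kT = ln(0.80579) + 12.645/37.0 = -0.21593 + 0.34176 = 0.126.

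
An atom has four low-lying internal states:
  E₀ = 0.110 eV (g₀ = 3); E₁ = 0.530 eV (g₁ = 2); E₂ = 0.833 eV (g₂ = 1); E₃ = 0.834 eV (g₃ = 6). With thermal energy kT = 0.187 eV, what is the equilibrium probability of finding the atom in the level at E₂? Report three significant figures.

Eᵢ/kT = 0.58824, 2.8342, 4.4545, 4.4599.
Z = Σ gᵢe^(−Eᵢ/kT) = 3·e^(−0.58824) + 2·e^(−2.8342) + 1·e^(−4.4545) + 6·e^(−4.4599) = 1.6659 + 0.11753 + 0.011626 + 0.069381 = 1.8644.
P₂ = g₂ e^(−E₂/kT) / Z = 0.011626/1.8644 = 0.00624.

0.00624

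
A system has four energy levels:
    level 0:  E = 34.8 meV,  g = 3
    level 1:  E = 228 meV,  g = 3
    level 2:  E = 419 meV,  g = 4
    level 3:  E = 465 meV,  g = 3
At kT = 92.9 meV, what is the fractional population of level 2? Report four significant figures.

0.01845

Eᵢ/kT = 0.374596, 2.45425, 4.51023, 5.00538.
Z = Σ gᵢe^(−Eᵢ/kT) = 3·e^(−0.374596) + 3·e^(−2.45425) + 4·e^(−4.51023) + 3·e^(−5.00538) = 2.06270 + 0.257783 + 0.0439837 + 0.0201054 = 2.38457.
P₂ = g₂ e^(−E₂/kT) / Z = 0.0439837/2.38457 = 0.01845.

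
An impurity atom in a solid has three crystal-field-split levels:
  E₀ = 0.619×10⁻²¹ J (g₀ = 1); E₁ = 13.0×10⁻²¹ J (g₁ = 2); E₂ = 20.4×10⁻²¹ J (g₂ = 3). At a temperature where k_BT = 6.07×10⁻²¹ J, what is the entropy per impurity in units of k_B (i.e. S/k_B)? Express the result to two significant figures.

Eᵢ/kT = 0.1020, 2.142, 3.361.
Z = Σ gᵢe^(−Eᵢ/kT) = 1·e^(−0.1020) + 2·e^(−2.142) + 3·e^(−3.361) = 0.9030 + 0.2348 + 0.1041 = 1.242.
⟨E⟩ = Σ EᵢPᵢ = 4.618 ×10⁻²¹ J.
S/k_B = ln Z + ⟨E⟩/kT = ln(1.242) + 4.618/6.07 = 0.2167 + 0.7608 = 0.98.

0.98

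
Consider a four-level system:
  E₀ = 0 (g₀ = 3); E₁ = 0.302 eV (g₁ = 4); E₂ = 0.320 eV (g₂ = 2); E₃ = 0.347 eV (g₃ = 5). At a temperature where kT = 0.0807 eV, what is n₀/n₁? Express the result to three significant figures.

31.6

n₀/n₁ = (g₀/g₁) exp[−(E₀−E₁)/kT] = (3/4) × exp(−(-0.302 eV)/(0.0807 eV)) = (3/4) × exp(3.7423) = 31.6.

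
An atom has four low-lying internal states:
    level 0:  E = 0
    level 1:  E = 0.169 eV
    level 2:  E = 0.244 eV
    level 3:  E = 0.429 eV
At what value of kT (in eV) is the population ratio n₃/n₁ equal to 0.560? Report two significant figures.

n₃/n₁ = exp[−(E₃−E₁)/kT] = 0.560.
⇒ (E₃−E₁)/kT = ln(1/0.560) = ln(1.786) = 0.5800.
kT = 0.260 eV / 0.5800 = 0.45 eV.

0.45 eV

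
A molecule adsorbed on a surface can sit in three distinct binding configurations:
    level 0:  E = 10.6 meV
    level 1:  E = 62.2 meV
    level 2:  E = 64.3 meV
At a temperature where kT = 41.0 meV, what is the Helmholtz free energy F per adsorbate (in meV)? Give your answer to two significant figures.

-7.5 meV

Eᵢ/kT = 0.2585, 1.517, 1.568.
Z = Σ e^(−Eᵢ/kT) = e^(−0.2585) + e^(−1.517) + e^(−1.568) = 0.7722 + 0.2194 + 0.2085 = 1.200.
F = −kT ln Z = −41.0 × ln(1.200) = −41.0 × 0.1823 = -7.5 meV.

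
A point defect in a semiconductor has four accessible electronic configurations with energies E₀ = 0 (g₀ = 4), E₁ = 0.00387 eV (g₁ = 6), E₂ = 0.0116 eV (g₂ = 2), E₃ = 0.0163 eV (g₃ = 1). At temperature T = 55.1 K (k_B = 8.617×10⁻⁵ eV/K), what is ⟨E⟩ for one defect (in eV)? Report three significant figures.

k_BT = 8.617×10⁻⁵ × 55.1 K = 0.0047480 eV.
Eᵢ/kT = 0, 0.81508, 2.4431, 3.4330.
Z = Σ gᵢe^(−Eᵢ/kT) = 4·e^(−0) + 6·e^(−0.81508) + 2·e^(−2.4431) + 1·e^(−3.4330) = 4.0000 + 2.6556 + 0.17378 + 0.032290 = 6.8617.
⟨E⟩ = Σ Eᵢ gᵢe^(−Eᵢ/kT) / Z = (0·4.0000 + 0.00387·2.6556 + 0.0116·0.17378 + 0.0163·0.032290) / 6.8617 = 0.00187 eV.

0.00187 eV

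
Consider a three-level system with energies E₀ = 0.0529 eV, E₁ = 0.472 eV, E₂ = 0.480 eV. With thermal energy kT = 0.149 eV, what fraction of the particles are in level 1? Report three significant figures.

Eᵢ/kT = 0.35503, 3.1678, 3.2215.
Z = Σ e^(−Eᵢ/kT) = e^(−0.35503) + e^(−3.1678) + e^(−3.2215) = 0.70115 + 0.042096 + 0.039895 = 0.78314.
P₁ = e^(−E₁/kT) / Z = 0.042096/0.78314 = 0.0538.

0.0538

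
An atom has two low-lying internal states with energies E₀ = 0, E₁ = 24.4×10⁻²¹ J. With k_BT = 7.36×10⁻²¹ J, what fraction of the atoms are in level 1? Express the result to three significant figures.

Eᵢ/kT = 0, 3.3152.
Z = Σ e^(−Eᵢ/kT) = e^(−0) + e^(−3.3152) = 1.0000 + 0.036327 = 1.0363.
P₁ = e^(−E₁/kT) / Z = 0.036327/1.0363 = 0.0351.

0.0351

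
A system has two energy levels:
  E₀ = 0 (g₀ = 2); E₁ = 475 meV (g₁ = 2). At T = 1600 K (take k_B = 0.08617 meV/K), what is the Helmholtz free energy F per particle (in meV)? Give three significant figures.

-99.9 meV

k_BT = 0.08617 × 1600 K = 137.87 meV.
Eᵢ/kT = 0, 3.4453.
Z = Σ gᵢe^(−Eᵢ/kT) = 2·e^(−0) + 2·e^(−3.4453) = 2.0000 + 0.063790 = 2.0638.
F = −kT ln Z = −137.87 × ln(2.0638) = −137.87 × 0.72455 = -99.9 meV.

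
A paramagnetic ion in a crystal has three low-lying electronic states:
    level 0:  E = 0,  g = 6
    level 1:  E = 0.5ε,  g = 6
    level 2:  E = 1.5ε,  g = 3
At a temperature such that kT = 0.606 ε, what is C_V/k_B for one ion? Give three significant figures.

0.277

Eᵢ/kT = 0, 0.82508, 2.4752.
Z = Σ gᵢe^(−Eᵢ/kT) = 6·e^(−0) + 6·e^(−0.82508) + 3·e^(−2.4752) = 6.0000 + 2.6292 + 0.25244 = 8.8816.
⟨E⟩ = 0.19065 ε, ⟨E²⟩ = 0.13796 ε².
C_V/k_B = (⟨E²⟩ − ⟨E⟩²)/(kT)² = (0.13796 − 0.036347)/0.36724 = 0.277.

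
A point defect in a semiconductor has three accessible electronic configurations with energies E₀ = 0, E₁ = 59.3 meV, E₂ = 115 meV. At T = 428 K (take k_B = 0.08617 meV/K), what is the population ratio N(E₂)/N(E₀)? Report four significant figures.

k_BT = 0.08617 × 428 K = 36.8808 meV.
n₂/n₀ = exp[−(E₂−E₀)/kT] = exp(−(115 meV)/(36.8808 meV)) = exp(-3.11815) = 0.04424.

0.04424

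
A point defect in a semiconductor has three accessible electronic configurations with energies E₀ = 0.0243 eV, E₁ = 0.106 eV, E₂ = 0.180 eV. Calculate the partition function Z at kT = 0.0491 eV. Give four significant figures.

Eᵢ/kT = 0.494908, 2.15886, 3.66599.
Z = Σ e^(−Eᵢ/kT) = e^(−0.494908) + e^(−2.15886) + e^(−3.66599) = 0.609627 + 0.115457 + 0.0255788 = 0.750663.

Z = 0.7507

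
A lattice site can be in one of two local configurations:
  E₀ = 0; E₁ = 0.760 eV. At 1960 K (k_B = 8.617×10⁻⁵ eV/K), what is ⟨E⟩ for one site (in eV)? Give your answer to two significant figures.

k_BT = 8.617×10⁻⁵ × 1960 K = 0.1689 eV.
Eᵢ/kT = 0, 4.500.
Z = Σ e^(−Eᵢ/kT) = e^(−0) + e^(−4.500) = 1.000 + 0.01111 = 1.011.
⟨E⟩ = Σ Eᵢ e^(−Eᵢ/kT) / Z = (0·1.000 + 0.760·0.01111) / 1.011 = 0.0084 eV.

0.0084 eV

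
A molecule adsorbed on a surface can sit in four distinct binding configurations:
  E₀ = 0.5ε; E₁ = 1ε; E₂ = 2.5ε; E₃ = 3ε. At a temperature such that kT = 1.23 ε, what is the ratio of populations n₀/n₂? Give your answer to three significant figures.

5.08

n₀/n₂ = exp[−(E₀−E₂)/kT] = exp(−(-2.0ε)/(1.23ε)) = exp(1.6260) = 5.08.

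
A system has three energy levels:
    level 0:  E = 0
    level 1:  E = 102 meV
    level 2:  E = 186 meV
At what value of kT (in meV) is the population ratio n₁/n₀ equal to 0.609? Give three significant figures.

206 meV

n₁/n₀ = exp[−(E₁−E₀)/kT] = 0.609.
⇒ (E₁−E₀)/kT = ln(1/0.609) = ln(1.6420) = 0.49592.
kT = 102 meV / 0.49592 = 206 meV.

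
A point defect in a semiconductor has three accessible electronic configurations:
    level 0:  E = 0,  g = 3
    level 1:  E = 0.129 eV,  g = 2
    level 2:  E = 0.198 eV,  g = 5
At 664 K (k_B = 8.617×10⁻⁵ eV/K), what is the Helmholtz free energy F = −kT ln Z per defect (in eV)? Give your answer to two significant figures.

-0.069 eV

k_BT = 8.617×10⁻⁵ × 664 K = 0.05722 eV.
Eᵢ/kT = 0, 2.254, 3.460.
Z = Σ gᵢe^(−Eᵢ/kT) = 3·e^(−0) + 2·e^(−2.254) + 5·e^(−3.460) = 3.000 + 0.2100 + 0.1571 = 3.367.
F = −kT ln Z = −0.05722 × ln(3.367) = −0.05722 × 1.214 = -0.069 eV.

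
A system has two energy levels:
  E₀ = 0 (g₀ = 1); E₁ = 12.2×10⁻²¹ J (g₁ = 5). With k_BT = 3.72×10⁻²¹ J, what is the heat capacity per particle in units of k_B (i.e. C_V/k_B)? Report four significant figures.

1.434

Eᵢ/kT = 0, 3.27957.
Z = Σ gᵢe^(−Eᵢ/kT) = 1·e^(−0) + 5·e^(−3.27957) = 1.00000 + 0.188222 = 1.18822.
⟨E⟩ = 1.93256, ⟨E²⟩ = 23.5773.
C_V/k_B = (⟨E²⟩ − ⟨E⟩²)/(kT)² = (23.5773 − 3.73479)/13.8384 = 1.434.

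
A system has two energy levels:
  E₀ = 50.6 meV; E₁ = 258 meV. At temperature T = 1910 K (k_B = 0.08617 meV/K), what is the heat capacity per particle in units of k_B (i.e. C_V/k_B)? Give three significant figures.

k_BT = 0.08617 × 1910 K = 164.58 meV.
Eᵢ/kT = 0.30745, 1.5676.
Z = Σ e^(−Eᵢ/kT) = e^(−0.30745) + e^(−1.5676) = 0.73532 + 0.20855 = 0.94387.
⟨E⟩ = 96.425 meV, ⟨E²⟩ = 16702 meV².
C_V/k_B = (⟨E²⟩ − ⟨E⟩²)/(kT)² = (16702 − 9297.8)/27087 = 0.273.

0.273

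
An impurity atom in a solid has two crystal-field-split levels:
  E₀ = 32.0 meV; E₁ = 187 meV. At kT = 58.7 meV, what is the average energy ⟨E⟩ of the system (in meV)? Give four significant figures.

Eᵢ/kT = 0.545145, 3.18569.
Z = Σ e^(−Eᵢ/kT) = e^(−0.545145) + e^(−3.18569) = 0.579758 + 0.0413497 = 0.621108.
⟨E⟩ = Σ Eᵢ e^(−Eᵢ/kT) / Z = (32.0·0.579758 + 187·0.0413497) / 0.621108 = 42.32 meV.

42.32 meV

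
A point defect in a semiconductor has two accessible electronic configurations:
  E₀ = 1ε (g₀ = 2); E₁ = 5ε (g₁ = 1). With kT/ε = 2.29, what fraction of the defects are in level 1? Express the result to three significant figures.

0.0802

Eᵢ/kT = 0.43668, 2.1834.
Z = Σ gᵢe^(−Eᵢ/kT) = 2·e^(−0.43668) + 1·e^(−2.1834) = 1.2924 + 0.11266 = 1.4051.
P₁ = g₁ e^(−E₁/kT) / Z = 0.11266/1.4051 = 0.0802.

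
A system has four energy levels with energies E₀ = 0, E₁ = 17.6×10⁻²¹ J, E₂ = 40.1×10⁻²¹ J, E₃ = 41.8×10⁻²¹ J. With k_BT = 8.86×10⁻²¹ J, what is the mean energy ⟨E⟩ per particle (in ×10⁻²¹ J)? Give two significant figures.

Eᵢ/kT = 0, 1.986, 4.526, 4.718.
Z = Σ e^(−Eᵢ/kT) = e^(−0) + e^(−1.986) + e^(−4.526) + e^(−4.718) = 1.000 + 0.1372 + 0.01082 + 0.008933 = 1.157.
⟨E⟩ = Σ Eᵢ e^(−Eᵢ/kT) / Z = (0·1.000 + 17.6·0.1372 + 40.1·0.01082 + 41.8·0.008933) / 1.157 = 2.8 ×10⁻²¹ J.

2.8 ×10⁻²¹ J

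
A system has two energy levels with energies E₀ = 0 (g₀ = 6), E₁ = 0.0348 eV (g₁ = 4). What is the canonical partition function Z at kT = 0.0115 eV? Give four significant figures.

Z = 6.194

Eᵢ/kT = 0, 3.02609.
Z = Σ gᵢe^(−Eᵢ/kT) = 6·e^(−0) + 4·e^(−3.02609) = 6.00000 + 0.194020 = 6.19402.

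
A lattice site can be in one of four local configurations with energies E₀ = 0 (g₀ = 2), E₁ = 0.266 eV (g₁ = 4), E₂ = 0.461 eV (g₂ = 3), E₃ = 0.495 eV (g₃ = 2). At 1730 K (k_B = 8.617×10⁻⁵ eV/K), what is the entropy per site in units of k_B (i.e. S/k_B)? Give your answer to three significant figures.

1.70

k_BT = 8.617×10⁻⁵ × 1730 K = 0.14907 eV.
Eᵢ/kT = 0, 1.7844, 3.0925, 3.3206.
Z = Σ gᵢe^(−Eᵢ/kT) = 2·e^(−0) + 4·e^(−1.7844) + 3·e^(−3.0925) + 2·e^(−3.3206) = 2.0000 + 0.67159 + 0.13617 + 0.072262 = 2.8800.
⟨E⟩ = Σ EᵢPᵢ = 0.096245 eV.
S/k_B = ln Z + ⟨E⟩/kT = ln(2.8800) + 0.096245/0.14907 = 1.0578 + 0.64564 = 1.70.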